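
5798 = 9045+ - 3247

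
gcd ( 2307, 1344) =3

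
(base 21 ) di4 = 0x17E3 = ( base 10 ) 6115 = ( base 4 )1133203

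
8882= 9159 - 277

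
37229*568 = 21146072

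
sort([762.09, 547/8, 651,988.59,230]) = [547/8,230,651, 762.09,988.59 ] 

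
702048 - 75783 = 626265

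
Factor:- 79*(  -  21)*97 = 160923 = 3^1*7^1 * 79^1*97^1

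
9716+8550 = 18266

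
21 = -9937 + 9958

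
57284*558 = 31964472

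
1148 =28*41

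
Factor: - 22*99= -2^1*3^2*11^2 =- 2178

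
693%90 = 63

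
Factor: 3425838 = 2^1*3^1 * 13^1*167^1*263^1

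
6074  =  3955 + 2119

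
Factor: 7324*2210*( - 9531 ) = - 2^3*3^3*5^1*13^1*17^1*353^1*1831^1  =  - 154269147240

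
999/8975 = 999/8975 = 0.11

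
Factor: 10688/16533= 2^6*3^( - 2 )*11^( - 1 )= 64/99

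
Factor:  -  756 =  -  2^2*  3^3*7^1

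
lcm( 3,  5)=15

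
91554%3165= 2934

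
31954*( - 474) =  - 15146196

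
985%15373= 985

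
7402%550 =252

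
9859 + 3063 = 12922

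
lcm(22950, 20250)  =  344250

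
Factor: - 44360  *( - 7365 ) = 326711400 = 2^3*3^1*5^2 * 491^1*1109^1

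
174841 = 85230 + 89611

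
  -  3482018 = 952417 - 4434435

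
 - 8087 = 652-8739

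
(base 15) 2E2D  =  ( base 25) fmi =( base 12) 5907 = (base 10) 9943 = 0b10011011010111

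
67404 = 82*822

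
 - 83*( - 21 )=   1743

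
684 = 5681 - 4997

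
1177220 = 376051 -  - 801169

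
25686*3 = 77058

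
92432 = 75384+17048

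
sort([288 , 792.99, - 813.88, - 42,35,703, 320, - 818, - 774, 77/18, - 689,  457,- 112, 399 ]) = [-818,-813.88, - 774, - 689, - 112 , - 42,  77/18, 35, 288, 320, 399, 457, 703, 792.99]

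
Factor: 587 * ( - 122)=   -  71614 = - 2^1 * 61^1*587^1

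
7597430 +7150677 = 14748107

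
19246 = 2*9623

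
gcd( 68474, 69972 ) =14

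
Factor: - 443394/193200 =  - 2^( - 3 )*3^3*5^ ( - 2)*17^1 = -459/200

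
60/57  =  1 + 1/19 = 1.05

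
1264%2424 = 1264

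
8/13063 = 8/13063 = 0.00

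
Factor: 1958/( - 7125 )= - 2^1*3^( - 1 )*5^( - 3 )*11^1*19^( - 1 )*89^1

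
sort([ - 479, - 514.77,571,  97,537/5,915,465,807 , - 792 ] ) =[ - 792, - 514.77, - 479,97, 537/5,465, 571,807,915]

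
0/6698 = 0=0.00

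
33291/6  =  11097/2= 5548.50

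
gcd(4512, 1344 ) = 96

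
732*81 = 59292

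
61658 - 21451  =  40207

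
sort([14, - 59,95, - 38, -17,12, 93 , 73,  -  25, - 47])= [-59 ,-47 , - 38,  -  25,  -  17,12, 14,73, 93, 95] 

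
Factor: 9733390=2^1* 5^1*71^1 * 13709^1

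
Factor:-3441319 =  - 7^3 * 79^1*127^1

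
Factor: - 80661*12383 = -3^1*7^2*23^1*29^1*61^1*167^1 = - 998825163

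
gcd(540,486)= 54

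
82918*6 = 497508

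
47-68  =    -  21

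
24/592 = 3/74 = 0.04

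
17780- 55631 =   -  37851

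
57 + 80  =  137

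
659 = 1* 659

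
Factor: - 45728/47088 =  - 2858/2943 = -2^1 * 3^( - 3) * 109^(  -  1) * 1429^1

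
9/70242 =3/23414 = 0.00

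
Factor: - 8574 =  - 2^1*3^1*1429^1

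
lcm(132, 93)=4092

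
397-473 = -76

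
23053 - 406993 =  - 383940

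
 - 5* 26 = -130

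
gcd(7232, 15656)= 8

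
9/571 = 9/571 = 0.02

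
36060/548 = 9015/137  =  65.80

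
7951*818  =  6503918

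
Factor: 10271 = 10271^1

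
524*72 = 37728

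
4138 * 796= 3293848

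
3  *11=33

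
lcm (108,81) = 324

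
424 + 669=1093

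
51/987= 17/329 = 0.05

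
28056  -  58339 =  - 30283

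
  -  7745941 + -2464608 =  - 10210549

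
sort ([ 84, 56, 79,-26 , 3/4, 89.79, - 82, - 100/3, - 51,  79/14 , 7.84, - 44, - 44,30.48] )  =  [ - 82, - 51, - 44, -44 , - 100/3, - 26, 3/4,  79/14, 7.84, 30.48, 56,79,84,89.79]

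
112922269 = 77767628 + 35154641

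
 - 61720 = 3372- 65092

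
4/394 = 2/197 = 0.01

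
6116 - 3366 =2750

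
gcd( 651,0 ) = 651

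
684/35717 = 684/35717= 0.02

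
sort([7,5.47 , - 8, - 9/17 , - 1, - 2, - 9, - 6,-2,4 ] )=[ - 9,-8, - 6,-2, - 2,-1,-9/17,4,  5.47,7]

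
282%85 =27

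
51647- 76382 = -24735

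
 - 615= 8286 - 8901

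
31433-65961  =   - 34528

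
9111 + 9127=18238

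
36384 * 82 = 2983488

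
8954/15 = 8954/15=596.93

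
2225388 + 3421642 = 5647030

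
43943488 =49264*892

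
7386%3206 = 974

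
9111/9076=1  +  35/9076= 1.00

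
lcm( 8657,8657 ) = 8657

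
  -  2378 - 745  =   - 3123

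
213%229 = 213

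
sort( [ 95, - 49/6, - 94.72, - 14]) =[  -  94.72, - 14, - 49/6, 95 ] 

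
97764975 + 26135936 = 123900911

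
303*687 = 208161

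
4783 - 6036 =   -  1253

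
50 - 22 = 28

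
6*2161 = 12966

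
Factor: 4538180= 2^2*5^1*103^1 * 2203^1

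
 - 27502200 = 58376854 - 85879054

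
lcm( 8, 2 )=8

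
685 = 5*137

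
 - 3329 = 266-3595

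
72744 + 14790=87534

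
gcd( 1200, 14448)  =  48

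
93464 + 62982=156446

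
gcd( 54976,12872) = 8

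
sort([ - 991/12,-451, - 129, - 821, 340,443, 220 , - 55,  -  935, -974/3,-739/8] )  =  [ - 935,-821, - 451, - 974/3,  -  129, - 739/8,- 991/12, - 55,220,340,443 ] 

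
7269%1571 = 985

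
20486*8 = 163888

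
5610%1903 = 1804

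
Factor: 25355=5^1 * 11^1*461^1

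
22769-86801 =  - 64032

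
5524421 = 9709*569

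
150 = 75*2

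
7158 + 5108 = 12266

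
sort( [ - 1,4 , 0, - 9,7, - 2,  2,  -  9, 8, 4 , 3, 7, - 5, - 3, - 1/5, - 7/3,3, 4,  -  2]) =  [  -  9, - 9,  -  5,- 3,- 7/3, - 2, -2,  -  1, - 1/5 , 0, 2, 3, 3, 4,4, 4,7, 7,  8 ]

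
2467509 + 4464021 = 6931530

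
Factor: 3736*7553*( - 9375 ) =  - 2^3*3^1*5^5*7^1 * 13^1*83^1 * 467^1 = - 264543825000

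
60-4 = 56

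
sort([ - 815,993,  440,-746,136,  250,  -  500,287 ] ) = [ - 815, - 746, - 500,136, 250,287,440,993 ]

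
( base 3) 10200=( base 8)143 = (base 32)33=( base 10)99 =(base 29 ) 3c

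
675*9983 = 6738525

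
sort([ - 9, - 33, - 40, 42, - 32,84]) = [ - 40, - 33 , - 32, -9 , 42, 84]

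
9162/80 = 4581/40 = 114.53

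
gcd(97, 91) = 1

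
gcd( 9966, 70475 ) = 1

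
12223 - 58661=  - 46438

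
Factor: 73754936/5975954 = 2^2* 223^( - 1 )*13399^( - 1)*9219367^1 = 36877468/2987977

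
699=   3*233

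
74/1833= 74/1833  =  0.04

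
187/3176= 187/3176   =  0.06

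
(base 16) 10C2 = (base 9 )5786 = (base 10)4290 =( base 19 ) bgf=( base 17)ee6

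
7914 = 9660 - 1746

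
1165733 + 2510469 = 3676202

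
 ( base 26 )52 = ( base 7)246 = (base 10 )132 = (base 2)10000100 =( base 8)204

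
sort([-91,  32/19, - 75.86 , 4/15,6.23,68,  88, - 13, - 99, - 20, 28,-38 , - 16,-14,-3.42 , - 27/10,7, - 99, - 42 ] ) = [-99 , - 99, - 91, - 75.86,-42 ,  -  38, - 20, - 16, - 14, - 13 , - 3.42,  -  27/10,4/15, 32/19  ,  6.23,7,28, 68,88]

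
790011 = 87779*9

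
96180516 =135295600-39115084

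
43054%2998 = 1082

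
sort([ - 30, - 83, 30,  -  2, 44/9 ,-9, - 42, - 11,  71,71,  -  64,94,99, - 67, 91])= [ - 83, - 67, - 64,  -  42, - 30, - 11, - 9, - 2, 44/9,  30,  71,71,91, 94, 99]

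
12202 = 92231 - 80029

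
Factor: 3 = 3^1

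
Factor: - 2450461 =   -  13^1*233^1*809^1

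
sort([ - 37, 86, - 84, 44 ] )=[ - 84,-37,44,  86] 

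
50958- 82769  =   - 31811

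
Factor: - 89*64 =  - 2^6*89^1 = - 5696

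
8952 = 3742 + 5210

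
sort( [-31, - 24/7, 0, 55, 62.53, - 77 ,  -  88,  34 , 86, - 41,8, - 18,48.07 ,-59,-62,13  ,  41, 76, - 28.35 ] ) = [ - 88, - 77 ,- 62, - 59, - 41, - 31, - 28.35, -18, - 24/7, 0, 8, 13, 34, 41 , 48.07, 55, 62.53, 76,86 ]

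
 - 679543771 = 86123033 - 765666804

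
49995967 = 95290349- 45294382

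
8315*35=291025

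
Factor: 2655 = 3^2 * 5^1*59^1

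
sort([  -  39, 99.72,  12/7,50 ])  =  [ - 39,12/7,50,  99.72]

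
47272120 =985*47992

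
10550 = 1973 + 8577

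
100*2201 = 220100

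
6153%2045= 18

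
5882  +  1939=7821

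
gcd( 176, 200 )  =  8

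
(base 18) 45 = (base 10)77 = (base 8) 115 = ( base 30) 2h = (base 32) 2D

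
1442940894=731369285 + 711571609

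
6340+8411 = 14751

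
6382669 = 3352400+3030269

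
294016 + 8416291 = 8710307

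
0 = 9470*0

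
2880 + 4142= 7022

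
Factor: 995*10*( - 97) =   -  965150 = - 2^1*5^2*97^1* 199^1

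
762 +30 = 792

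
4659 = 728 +3931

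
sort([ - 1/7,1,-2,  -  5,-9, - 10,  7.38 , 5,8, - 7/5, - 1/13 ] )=[ - 10,  -  9,- 5,-2, - 7/5, - 1/7, - 1/13, 1,5, 7.38, 8 ] 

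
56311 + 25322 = 81633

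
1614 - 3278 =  - 1664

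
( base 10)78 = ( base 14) 58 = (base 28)2M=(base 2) 1001110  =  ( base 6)210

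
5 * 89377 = 446885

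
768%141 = 63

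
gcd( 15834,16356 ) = 174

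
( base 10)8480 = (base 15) 27A5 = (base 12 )4aa8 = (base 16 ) 2120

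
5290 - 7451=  - 2161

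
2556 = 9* 284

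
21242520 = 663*32040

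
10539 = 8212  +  2327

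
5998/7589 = 5998/7589 = 0.79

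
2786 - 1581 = 1205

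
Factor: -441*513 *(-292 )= 66060036 = 2^2*3^5*7^2*19^1*73^1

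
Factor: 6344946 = 2^1 * 3^3*117499^1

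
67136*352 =23631872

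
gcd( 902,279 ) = 1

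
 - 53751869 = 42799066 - 96550935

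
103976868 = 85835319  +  18141549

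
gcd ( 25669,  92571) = 1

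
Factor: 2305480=2^3*5^1*57637^1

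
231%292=231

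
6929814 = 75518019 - 68588205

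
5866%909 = 412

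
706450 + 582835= 1289285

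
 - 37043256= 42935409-79978665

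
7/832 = 7/832 = 0.01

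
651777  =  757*861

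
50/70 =5/7 = 0.71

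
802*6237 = 5002074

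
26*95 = 2470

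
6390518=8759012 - 2368494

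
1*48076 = 48076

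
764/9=84 + 8/9 =84.89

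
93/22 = 4 + 5/22 = 4.23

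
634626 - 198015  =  436611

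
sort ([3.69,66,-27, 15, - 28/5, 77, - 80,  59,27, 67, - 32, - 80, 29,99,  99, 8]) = [ - 80, - 80, - 32, - 27,-28/5, 3.69 , 8, 15, 27, 29, 59, 66, 67, 77,99, 99 ]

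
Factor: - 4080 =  - 2^4 * 3^1*5^1 * 17^1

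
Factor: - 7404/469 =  -2^2*3^1*7^( - 1)*67^( - 1) *617^1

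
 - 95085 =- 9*10565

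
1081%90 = 1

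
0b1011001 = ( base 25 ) 3e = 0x59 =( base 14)65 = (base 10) 89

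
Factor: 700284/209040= 67/20  =  2^ (-2)*5^( - 1 )*67^1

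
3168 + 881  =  4049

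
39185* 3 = 117555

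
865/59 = 865/59 = 14.66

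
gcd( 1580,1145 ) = 5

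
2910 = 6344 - 3434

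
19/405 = 19/405 = 0.05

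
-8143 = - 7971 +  - 172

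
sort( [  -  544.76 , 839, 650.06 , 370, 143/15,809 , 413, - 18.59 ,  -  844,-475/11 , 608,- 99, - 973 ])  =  [ - 973,  -  844, - 544.76, - 99, - 475/11,-18.59, 143/15, 370, 413, 608, 650.06  ,  809, 839]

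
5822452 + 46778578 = 52601030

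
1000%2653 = 1000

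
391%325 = 66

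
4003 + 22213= 26216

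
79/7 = 79/7 = 11.29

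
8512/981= 8 + 664/981=8.68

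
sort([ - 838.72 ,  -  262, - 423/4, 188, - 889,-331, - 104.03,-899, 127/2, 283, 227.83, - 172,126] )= [-899, - 889,- 838.72,-331,  -  262,-172,-423/4, - 104.03, 127/2, 126,188,227.83, 283] 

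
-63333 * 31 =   -  1963323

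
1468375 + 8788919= 10257294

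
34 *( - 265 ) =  - 9010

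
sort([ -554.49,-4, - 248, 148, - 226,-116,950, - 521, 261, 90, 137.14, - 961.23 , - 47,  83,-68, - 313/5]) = [-961.23, - 554.49, - 521, - 248, - 226 , - 116,-68,-313/5 , - 47, - 4, 83,90,137.14,148,261 , 950 ]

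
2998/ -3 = -2998/3 = - 999.33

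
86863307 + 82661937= 169525244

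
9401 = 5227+4174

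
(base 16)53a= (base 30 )1ei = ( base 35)138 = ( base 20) 36I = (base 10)1338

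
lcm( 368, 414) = 3312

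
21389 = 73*293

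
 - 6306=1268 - 7574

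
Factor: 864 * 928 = 2^10*3^3*29^1  =  801792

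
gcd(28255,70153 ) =1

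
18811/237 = 18811/237 =79.37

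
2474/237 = 10 + 104/237=10.44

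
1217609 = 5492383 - 4274774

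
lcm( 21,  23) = 483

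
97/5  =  97/5= 19.40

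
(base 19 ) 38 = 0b1000001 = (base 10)65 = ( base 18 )3B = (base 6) 145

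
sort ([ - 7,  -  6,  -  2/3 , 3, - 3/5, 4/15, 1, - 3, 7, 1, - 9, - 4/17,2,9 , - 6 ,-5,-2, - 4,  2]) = [-9,-7, - 6, -6 ,-5 , -4, - 3,-2, - 2/3, - 3/5, - 4/17,4/15, 1,1,2, 2,3, 7, 9 ]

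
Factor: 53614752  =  2^5*3^1*547^1*1021^1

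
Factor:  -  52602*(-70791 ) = 2^1 * 3^2*7^1*11^1*797^1*3371^1 = 3723748182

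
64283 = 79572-15289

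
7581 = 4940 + 2641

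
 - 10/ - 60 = 1/6= 0.17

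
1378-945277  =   -943899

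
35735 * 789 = 28194915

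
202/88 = 2 + 13/44 =2.30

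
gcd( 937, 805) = 1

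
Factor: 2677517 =17^1*239^1*659^1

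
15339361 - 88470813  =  -73131452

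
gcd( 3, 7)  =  1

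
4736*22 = 104192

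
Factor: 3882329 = 11^1*352939^1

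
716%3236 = 716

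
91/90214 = 91/90214 = 0.00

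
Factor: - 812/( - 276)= 3^(-1)*7^1*23^ ( - 1 )*29^1 =203/69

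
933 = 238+695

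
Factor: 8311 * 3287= 19^1 *173^1* 8311^1 =27318257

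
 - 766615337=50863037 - 817478374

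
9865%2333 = 533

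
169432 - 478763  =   - 309331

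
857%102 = 41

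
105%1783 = 105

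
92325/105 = 879+2/7 = 879.29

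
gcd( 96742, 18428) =2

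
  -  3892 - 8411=-12303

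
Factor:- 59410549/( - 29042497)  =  5400959/2640227 = 19^1*284261^1*2640227^( - 1 ) 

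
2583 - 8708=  - 6125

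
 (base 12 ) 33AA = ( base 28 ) 796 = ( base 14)2146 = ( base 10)5746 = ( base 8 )13162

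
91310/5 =18262 = 18262.00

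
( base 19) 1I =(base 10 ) 37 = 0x25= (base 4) 211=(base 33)14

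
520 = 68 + 452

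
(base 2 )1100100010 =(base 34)nk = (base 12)56A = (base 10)802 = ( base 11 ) 66a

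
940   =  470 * 2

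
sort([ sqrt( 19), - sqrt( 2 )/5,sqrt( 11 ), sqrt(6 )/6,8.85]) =[ - sqrt (2) /5,sqrt( 6 )/6,sqrt( 11), sqrt( 19 ), 8.85 ] 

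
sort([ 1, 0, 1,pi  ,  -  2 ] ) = [-2, 0, 1, 1, pi] 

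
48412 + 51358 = 99770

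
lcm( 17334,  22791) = 1230714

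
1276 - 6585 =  - 5309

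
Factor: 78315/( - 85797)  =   - 3^(-1)*5^1 * 23^1 * 227^1*9533^(-1)=- 26105/28599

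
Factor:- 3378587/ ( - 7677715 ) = 5^(  -  1 )*29^1 * 113^1 * 1031^1*1535543^(-1)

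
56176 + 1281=57457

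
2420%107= 66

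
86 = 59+27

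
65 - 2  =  63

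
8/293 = 8/293 = 0.03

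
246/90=41/15 = 2.73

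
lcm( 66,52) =1716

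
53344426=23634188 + 29710238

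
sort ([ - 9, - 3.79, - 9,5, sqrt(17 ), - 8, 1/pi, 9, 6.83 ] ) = [ - 9,-9, - 8, - 3.79, 1/pi, sqrt ( 17), 5, 6.83,9] 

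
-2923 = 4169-7092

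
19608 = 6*3268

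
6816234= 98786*69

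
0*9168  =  0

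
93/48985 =93/48985 = 0.00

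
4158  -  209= 3949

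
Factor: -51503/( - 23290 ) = 2^(  -  1 )*5^( - 1)*17^( - 1)*137^( - 1)*51503^1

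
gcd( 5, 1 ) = 1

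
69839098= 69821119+17979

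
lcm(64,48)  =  192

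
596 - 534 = 62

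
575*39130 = 22499750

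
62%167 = 62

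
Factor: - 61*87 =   -  5307 = - 3^1* 29^1*61^1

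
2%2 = 0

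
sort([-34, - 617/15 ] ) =[ - 617/15 , - 34] 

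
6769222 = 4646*1457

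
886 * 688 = 609568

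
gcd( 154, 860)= 2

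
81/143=81/143 =0.57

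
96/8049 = 32/2683  =  0.01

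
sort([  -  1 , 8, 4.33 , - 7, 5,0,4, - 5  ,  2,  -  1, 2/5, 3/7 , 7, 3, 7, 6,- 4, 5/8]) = [ - 7,-5, - 4, - 1,- 1, 0,2/5,3/7, 5/8, 2, 3,4, 4.33, 5, 6, 7, 7,8]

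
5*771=3855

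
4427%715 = 137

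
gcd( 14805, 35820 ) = 45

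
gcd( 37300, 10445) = 5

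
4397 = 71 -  - 4326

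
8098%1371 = 1243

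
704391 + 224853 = 929244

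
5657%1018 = 567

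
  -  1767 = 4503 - 6270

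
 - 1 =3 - 4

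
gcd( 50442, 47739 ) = 3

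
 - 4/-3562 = 2/1781 = 0.00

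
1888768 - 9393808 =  - 7505040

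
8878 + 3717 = 12595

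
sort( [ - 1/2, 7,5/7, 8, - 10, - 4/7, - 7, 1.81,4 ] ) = [ - 10, - 7,-4/7,-1/2, 5/7, 1.81,  4,7, 8 ]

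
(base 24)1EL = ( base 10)933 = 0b1110100101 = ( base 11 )779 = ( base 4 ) 32211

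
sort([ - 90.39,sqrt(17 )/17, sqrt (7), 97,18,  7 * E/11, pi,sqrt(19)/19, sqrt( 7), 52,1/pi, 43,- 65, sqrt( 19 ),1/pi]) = [ - 90.39, - 65, sqrt( 19) /19 , sqrt( 17)/17,1/pi, 1/pi,7*E/11,sqrt( 7),sqrt( 7),pi,sqrt( 19 ),18, 43, 52,97]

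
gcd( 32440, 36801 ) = 1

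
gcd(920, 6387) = 1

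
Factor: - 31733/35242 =-2^( - 1) *13^1*67^ ( - 1)*263^(-1 )*2441^1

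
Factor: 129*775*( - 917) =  - 3^1*5^2 * 7^1*31^1*43^1*131^1 = - 91677075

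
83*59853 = 4967799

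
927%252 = 171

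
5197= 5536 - 339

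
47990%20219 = 7552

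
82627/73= 82627/73 = 1131.88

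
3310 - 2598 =712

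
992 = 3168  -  2176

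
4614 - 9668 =-5054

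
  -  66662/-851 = 66662/851 = 78.33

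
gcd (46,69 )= 23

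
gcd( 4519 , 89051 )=1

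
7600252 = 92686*82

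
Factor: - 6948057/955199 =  - 3^1 * 7^( - 1)*47^1 * 61^( - 1)*2237^(- 1) * 49277^1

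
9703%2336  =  359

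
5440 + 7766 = 13206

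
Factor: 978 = 2^1*3^1*163^1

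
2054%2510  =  2054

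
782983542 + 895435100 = 1678418642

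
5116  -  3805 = 1311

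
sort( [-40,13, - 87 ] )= [ - 87, - 40 , 13 ]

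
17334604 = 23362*742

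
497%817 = 497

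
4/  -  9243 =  - 1  +  9239/9243 = - 0.00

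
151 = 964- 813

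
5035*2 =10070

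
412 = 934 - 522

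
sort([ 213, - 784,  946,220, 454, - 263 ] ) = [ - 784, - 263, 213,220,454,946] 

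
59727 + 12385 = 72112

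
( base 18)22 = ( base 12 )32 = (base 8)46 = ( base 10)38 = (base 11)35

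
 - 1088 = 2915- 4003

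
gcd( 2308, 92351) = 1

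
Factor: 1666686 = 2^1 * 3^1*7^2 * 5669^1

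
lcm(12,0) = 0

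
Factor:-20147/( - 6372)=2^ ( - 2)*3^ ( - 3 ) *59^ ( - 1 )*20147^1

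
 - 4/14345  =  -4/14345 = - 0.00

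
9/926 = 9/926 = 0.01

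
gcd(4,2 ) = 2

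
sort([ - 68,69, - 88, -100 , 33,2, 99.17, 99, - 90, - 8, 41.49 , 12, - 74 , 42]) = [ - 100, - 90  , - 88, - 74, - 68, - 8,2 , 12, 33 , 41.49,42,69, 99,  99.17]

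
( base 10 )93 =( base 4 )1131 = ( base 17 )58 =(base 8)135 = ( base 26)3F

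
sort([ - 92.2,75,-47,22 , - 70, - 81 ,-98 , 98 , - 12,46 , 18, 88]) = [ - 98, - 92.2,-81, - 70,- 47, - 12, 18,22, 46 , 75,88, 98 ] 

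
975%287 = 114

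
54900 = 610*90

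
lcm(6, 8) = 24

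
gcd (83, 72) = 1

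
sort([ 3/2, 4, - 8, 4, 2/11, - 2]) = [ -8, - 2, 2/11,3/2,4, 4]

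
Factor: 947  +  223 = 2^1*3^2*5^1  *  13^1=1170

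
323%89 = 56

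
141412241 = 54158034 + 87254207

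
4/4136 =1/1034= 0.00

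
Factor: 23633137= 11^1 * 2148467^1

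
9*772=6948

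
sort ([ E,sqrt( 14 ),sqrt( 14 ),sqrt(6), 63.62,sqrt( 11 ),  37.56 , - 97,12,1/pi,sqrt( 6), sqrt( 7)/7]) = [ - 97, 1/pi, sqrt( 7 ) /7, sqrt( 6 )  ,  sqrt (6) , E,sqrt(11 ),sqrt( 14 ),sqrt( 14),12, 37.56, 63.62] 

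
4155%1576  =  1003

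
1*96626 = 96626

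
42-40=2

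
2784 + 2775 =5559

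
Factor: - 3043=-17^1 * 179^1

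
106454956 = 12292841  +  94162115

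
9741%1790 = 791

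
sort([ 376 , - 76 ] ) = [-76,376 ]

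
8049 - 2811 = 5238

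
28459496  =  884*32194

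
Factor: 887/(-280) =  -2^ ( - 3 )*5^( - 1 ) * 7^ ( - 1)*887^1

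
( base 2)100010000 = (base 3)101002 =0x110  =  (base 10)272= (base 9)332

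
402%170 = 62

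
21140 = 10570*2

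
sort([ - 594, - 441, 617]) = [ - 594, - 441,617 ]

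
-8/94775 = - 8/94775=-  0.00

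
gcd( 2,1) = 1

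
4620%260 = 200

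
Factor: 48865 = 5^1*29^1 * 337^1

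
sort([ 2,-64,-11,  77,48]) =[ - 64, - 11, 2, 48, 77 ] 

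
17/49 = 17/49 = 0.35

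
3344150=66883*50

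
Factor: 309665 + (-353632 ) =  - 7^1*11^1 * 571^1 = - 43967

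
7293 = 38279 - 30986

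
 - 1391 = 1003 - 2394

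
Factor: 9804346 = 2^1*4902173^1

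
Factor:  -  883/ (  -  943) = 23^( - 1 ) * 41^ ( - 1) * 883^1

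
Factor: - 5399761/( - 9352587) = 3^( - 1 )*17^1*29^( - 1 ) * 191^1*193^( - 1 )*557^ ( - 1)*1663^1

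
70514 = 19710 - -50804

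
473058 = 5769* 82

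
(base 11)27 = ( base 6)45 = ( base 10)29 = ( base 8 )35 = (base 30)T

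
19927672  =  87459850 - 67532178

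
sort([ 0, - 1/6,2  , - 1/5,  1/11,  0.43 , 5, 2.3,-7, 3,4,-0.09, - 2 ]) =[ - 7 , - 2, -1/5, - 1/6, - 0.09,0,1/11, 0.43,2, 2.3, 3, 4,5 ]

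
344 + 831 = 1175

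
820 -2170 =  - 1350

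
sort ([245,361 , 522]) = [ 245 , 361,522]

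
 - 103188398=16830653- 120019051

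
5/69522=5/69522 = 0.00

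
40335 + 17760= 58095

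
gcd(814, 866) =2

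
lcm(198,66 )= 198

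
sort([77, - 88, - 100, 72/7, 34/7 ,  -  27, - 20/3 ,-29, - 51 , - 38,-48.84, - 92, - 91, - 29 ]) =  [ - 100,-92, - 91, - 88, - 51 , - 48.84, - 38, - 29, - 29, - 27, - 20/3 , 34/7,72/7, 77 ]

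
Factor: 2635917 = 3^1*37^1*23747^1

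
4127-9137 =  - 5010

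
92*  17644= 1623248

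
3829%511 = 252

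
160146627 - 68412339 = 91734288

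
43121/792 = 54 + 353/792= 54.45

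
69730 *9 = 627570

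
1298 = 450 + 848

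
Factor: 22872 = 2^3*3^1*953^1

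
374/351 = 374/351 = 1.07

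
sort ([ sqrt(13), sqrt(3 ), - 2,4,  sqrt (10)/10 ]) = [- 2,sqrt( 10 ) /10,sqrt(3), sqrt( 13 ),4]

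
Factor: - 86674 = -2^1*7^1*41^1*151^1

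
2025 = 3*675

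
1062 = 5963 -4901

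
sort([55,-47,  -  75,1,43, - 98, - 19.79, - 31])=[ - 98, - 75, - 47, -31,-19.79,  1,43,55 ] 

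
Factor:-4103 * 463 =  - 11^1*373^1*463^1 = - 1899689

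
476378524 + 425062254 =901440778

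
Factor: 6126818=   2^1*3063409^1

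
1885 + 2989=4874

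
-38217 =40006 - 78223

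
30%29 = 1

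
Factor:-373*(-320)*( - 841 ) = -100381760 = -  2^6*5^1 * 29^2*373^1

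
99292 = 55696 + 43596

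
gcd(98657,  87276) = 1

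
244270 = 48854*5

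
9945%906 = 885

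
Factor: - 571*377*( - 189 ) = 3^3 * 7^1*13^1*29^1*571^1 = 40685463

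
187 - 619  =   - 432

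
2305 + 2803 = 5108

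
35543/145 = 35543/145 = 245.12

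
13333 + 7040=20373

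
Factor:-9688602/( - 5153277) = 3229534/1717759= 2^1*7^1  *  11^1*67^1*313^1 * 1061^(-1 )*1619^( - 1 ) 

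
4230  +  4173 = 8403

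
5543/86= 5543/86 = 64.45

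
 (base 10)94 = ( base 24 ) 3m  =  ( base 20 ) 4e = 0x5E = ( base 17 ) 59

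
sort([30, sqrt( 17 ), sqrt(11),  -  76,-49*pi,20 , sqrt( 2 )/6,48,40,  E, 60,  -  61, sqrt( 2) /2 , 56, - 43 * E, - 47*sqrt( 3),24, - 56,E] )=[-49 * pi , - 43*E, - 47*sqrt( 3 ), -76, - 61, - 56,sqrt( 2) /6,sqrt( 2) /2 , E , E, sqrt ( 11 ), sqrt(17 ),20,  24,  30,40, 48,56, 60 ]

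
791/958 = 791/958 = 0.83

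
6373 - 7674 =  - 1301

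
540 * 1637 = 883980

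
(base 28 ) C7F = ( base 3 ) 111012021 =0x2593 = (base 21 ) 10H1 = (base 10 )9619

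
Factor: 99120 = 2^4 * 3^1*5^1*7^1 * 59^1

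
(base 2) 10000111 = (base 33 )43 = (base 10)135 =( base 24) 5F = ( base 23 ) 5K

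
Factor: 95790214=2^1*13^2*283403^1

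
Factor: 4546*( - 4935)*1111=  - 24924740610  =  - 2^1*3^1*5^1*7^1*11^1 * 47^1 * 101^1*2273^1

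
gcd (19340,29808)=4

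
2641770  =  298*8865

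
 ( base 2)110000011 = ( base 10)387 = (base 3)112100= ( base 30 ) CR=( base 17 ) 15d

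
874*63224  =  55257776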